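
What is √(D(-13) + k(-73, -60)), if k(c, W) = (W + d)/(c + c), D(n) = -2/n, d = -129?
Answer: √5217602/1898 ≈ 1.2035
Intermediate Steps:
k(c, W) = (-129 + W)/(2*c) (k(c, W) = (W - 129)/(c + c) = (-129 + W)/((2*c)) = (-129 + W)*(1/(2*c)) = (-129 + W)/(2*c))
√(D(-13) + k(-73, -60)) = √(-2/(-13) + (½)*(-129 - 60)/(-73)) = √(-2*(-1/13) + (½)*(-1/73)*(-189)) = √(2/13 + 189/146) = √(2749/1898) = √5217602/1898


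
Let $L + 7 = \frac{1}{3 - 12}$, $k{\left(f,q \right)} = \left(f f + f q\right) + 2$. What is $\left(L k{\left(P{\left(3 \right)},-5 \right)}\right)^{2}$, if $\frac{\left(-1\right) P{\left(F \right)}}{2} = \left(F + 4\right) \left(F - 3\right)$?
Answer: $\frac{16384}{81} \approx 202.27$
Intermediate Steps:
$P{\left(F \right)} = - 2 \left(-3 + F\right) \left(4 + F\right)$ ($P{\left(F \right)} = - 2 \left(F + 4\right) \left(F - 3\right) = - 2 \left(4 + F\right) \left(-3 + F\right) = - 2 \left(-3 + F\right) \left(4 + F\right)$)
$k{\left(f,q \right)} = 2 + f^{2} + f q$ ($k{\left(f,q \right)} = \left(f^{2} + f q\right) + 2 = 2 + f^{2} + f q$)
$L = - \frac{64}{9}$ ($L = -7 + \frac{1}{3 - 12} = -7 + \frac{1}{-9} = -7 - \frac{1}{9} = - \frac{64}{9} \approx -7.1111$)
$\left(L k{\left(P{\left(3 \right)},-5 \right)}\right)^{2} = \left(- \frac{64 \left(2 + \left(24 - 6 - 2 \cdot 3^{2}\right)^{2} + \left(24 - 6 - 2 \cdot 3^{2}\right) \left(-5\right)\right)}{9}\right)^{2} = \left(- \frac{64 \left(2 + \left(24 - 6 - 18\right)^{2} + \left(24 - 6 - 18\right) \left(-5\right)\right)}{9}\right)^{2} = \left(- \frac{64 \left(2 + 0^{2} + 0 \left(-5\right)\right)}{9}\right)^{2} = \left(- \frac{64 \left(2 + 0 + 0\right)}{9}\right)^{2} = \left(\left(- \frac{64}{9}\right) 2\right)^{2} = \left(- \frac{128}{9}\right)^{2} = \frac{16384}{81}$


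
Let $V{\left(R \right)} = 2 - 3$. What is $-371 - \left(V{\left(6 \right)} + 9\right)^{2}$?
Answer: $-435$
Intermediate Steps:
$V{\left(R \right)} = -1$ ($V{\left(R \right)} = 2 - 3 = -1$)
$-371 - \left(V{\left(6 \right)} + 9\right)^{2} = -371 - \left(-1 + 9\right)^{2} = -371 - 8^{2} = -371 - 64 = -435$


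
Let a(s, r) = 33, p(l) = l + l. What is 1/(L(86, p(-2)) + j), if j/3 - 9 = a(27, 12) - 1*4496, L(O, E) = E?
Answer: -1/13366 ≈ -7.4817e-5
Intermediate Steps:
p(l) = 2*l
j = -13362 (j = 27 + 3*(33 - 1*4496) = 27 + 3*(33 - 4496) = 27 + 3*(-4463) = 27 - 13389 = -13362)
1/(L(86, p(-2)) + j) = 1/(2*(-2) - 13362) = 1/(-4 - 13362) = 1/(-13366) = -1/13366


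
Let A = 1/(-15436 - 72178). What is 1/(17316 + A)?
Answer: 87614/1517124023 ≈ 5.7750e-5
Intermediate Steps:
A = -1/87614 (A = 1/(-87614) = -1/87614 ≈ -1.1414e-5)
1/(17316 + A) = 1/(17316 - 1/87614) = 1/(1517124023/87614) = 87614/1517124023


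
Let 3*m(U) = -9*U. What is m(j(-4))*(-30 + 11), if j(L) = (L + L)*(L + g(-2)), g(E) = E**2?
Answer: 0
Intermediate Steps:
j(L) = 2*L*(4 + L) (j(L) = (L + L)*(L + (-2)**2) = (2*L)*(L + 4) = (2*L)*(4 + L) = 2*L*(4 + L))
m(U) = -3*U (m(U) = (-9*U)/3 = -3*U)
m(j(-4))*(-30 + 11) = (-6*(-4)*(4 - 4))*(-30 + 11) = -6*(-4)*0*(-19) = -3*0*(-19) = 0*(-19) = 0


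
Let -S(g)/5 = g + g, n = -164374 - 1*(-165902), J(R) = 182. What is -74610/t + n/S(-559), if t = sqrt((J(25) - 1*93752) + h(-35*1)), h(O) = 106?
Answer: 764/2795 + 37305*I*sqrt(23366)/23366 ≈ 0.27335 + 244.05*I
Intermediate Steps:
n = 1528 (n = -164374 + 165902 = 1528)
t = 2*I*sqrt(23366) (t = sqrt((182 - 1*93752) + 106) = sqrt((182 - 93752) + 106) = sqrt(-93570 + 106) = sqrt(-93464) = 2*I*sqrt(23366) ≈ 305.72*I)
S(g) = -10*g (S(g) = -5*(g + g) = -10*g)
-74610/t + n/S(-559) = -74610*(-I*sqrt(23366)/46732) + 1528/((-10*(-559))) = -(-37305)*I*sqrt(23366)/23366 + 1528/5590 = 37305*I*sqrt(23366)/23366 + 1528*(1/5590) = 37305*I*sqrt(23366)/23366 + 764/2795 = 764/2795 + 37305*I*sqrt(23366)/23366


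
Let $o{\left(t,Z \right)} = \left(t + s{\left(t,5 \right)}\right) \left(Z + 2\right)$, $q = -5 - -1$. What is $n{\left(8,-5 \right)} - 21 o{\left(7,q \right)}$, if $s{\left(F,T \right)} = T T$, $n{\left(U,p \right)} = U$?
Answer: $1352$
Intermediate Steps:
$s{\left(F,T \right)} = T^{2}$
$q = -4$ ($q = -5 + 1 = -4$)
$o{\left(t,Z \right)} = \left(2 + Z\right) \left(25 + t\right)$ ($o{\left(t,Z \right)} = \left(t + 5^{2}\right) \left(Z + 2\right) = \left(t + 25\right) \left(2 + Z\right) = \left(25 + t\right) \left(2 + Z\right) = \left(2 + Z\right) \left(25 + t\right)$)
$n{\left(8,-5 \right)} - 21 o{\left(7,q \right)} = 8 - 21 \left(50 + 2 \cdot 7 + 25 \left(-4\right) - 28\right) = 8 - 21 \left(50 + 14 - 100 - 28\right) = 8 - -1344 = 8 + 1344 = 1352$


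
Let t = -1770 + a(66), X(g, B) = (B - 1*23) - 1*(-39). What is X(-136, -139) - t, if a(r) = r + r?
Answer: 1515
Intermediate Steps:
a(r) = 2*r
X(g, B) = 16 + B (X(g, B) = (B - 23) + 39 = (-23 + B) + 39 = 16 + B)
t = -1638 (t = -1770 + 2*66 = -1770 + 132 = -1638)
X(-136, -139) - t = (16 - 139) - 1*(-1638) = -123 + 1638 = 1515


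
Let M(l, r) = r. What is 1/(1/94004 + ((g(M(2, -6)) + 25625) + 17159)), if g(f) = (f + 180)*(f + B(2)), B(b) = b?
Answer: 94004/3956440353 ≈ 2.3760e-5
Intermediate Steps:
g(f) = (2 + f)*(180 + f) (g(f) = (f + 180)*(f + 2) = (180 + f)*(2 + f) = (2 + f)*(180 + f))
1/(1/94004 + ((g(M(2, -6)) + 25625) + 17159)) = 1/(1/94004 + (((360 + (-6)² + 182*(-6)) + 25625) + 17159)) = 1/(1/94004 + (((360 + 36 - 1092) + 25625) + 17159)) = 1/(1/94004 + ((-696 + 25625) + 17159)) = 1/(1/94004 + (24929 + 17159)) = 1/(1/94004 + 42088) = 1/(3956440353/94004) = 94004/3956440353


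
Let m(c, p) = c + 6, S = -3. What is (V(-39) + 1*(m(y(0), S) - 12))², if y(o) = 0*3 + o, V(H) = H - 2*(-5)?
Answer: 1225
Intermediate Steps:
V(H) = 10 + H (V(H) = H + 10 = 10 + H)
y(o) = o (y(o) = 0 + o = o)
m(c, p) = 6 + c
(V(-39) + 1*(m(y(0), S) - 12))² = ((10 - 39) + 1*((6 + 0) - 12))² = (-29 + 1*(6 - 12))² = (-29 + 1*(-6))² = (-29 - 6)² = (-35)² = 1225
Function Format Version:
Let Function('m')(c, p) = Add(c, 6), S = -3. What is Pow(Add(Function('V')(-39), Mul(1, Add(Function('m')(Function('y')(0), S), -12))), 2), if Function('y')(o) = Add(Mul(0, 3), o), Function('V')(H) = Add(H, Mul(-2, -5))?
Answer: 1225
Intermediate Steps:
Function('V')(H) = Add(10, H) (Function('V')(H) = Add(H, 10) = Add(10, H))
Function('y')(o) = o (Function('y')(o) = Add(0, o) = o)
Function('m')(c, p) = Add(6, c)
Pow(Add(Function('V')(-39), Mul(1, Add(Function('m')(Function('y')(0), S), -12))), 2) = Pow(Add(Add(10, -39), Mul(1, Add(Add(6, 0), -12))), 2) = Pow(Add(-29, Mul(1, Add(6, -12))), 2) = Pow(Add(-29, Mul(1, -6)), 2) = Pow(Add(-29, -6), 2) = Pow(-35, 2) = 1225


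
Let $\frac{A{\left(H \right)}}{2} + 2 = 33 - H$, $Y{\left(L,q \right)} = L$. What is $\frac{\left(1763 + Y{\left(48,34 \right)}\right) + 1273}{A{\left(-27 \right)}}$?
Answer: $\frac{771}{29} \approx 26.586$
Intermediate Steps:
$A{\left(H \right)} = 62 - 2 H$ ($A{\left(H \right)} = -4 + 2 \left(33 - H\right) = -4 - \left(-66 + 2 H\right) = 62 - 2 H$)
$\frac{\left(1763 + Y{\left(48,34 \right)}\right) + 1273}{A{\left(-27 \right)}} = \frac{\left(1763 + 48\right) + 1273}{62 - -54} = \frac{1811 + 1273}{62 + 54} = \frac{3084}{116} = 3084 \cdot \frac{1}{116} = \frac{771}{29}$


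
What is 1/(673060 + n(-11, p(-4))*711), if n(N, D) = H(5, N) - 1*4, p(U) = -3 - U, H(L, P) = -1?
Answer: 1/669505 ≈ 1.4936e-6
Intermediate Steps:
n(N, D) = -5 (n(N, D) = -1 - 1*4 = -1 - 4 = -5)
1/(673060 + n(-11, p(-4))*711) = 1/(673060 - 5*711) = 1/(673060 - 3555) = 1/669505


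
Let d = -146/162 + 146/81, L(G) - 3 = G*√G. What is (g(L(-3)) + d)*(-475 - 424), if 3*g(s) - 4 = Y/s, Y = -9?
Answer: -578057/324 + 899*I*√3/4 ≈ -1784.1 + 389.28*I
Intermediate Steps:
L(G) = 3 + G^(3/2) (L(G) = 3 + G*√G = 3 + G^(3/2))
g(s) = 4/3 - 3/s (g(s) = 4/3 + (-9/s)/3 = 4/3 - 3/s)
d = 73/81 (d = -146*1/162 + 146*(1/81) = -73/81 + 146/81 = 73/81 ≈ 0.90123)
(g(L(-3)) + d)*(-475 - 424) = ((4/3 - 3/(3 + (-3)^(3/2))) + 73/81)*(-475 - 424) = ((4/3 - 3/(3 - 3*I*√3)) + 73/81)*(-899) = (181/81 - 3/(3 - 3*I*√3))*(-899) = -162719/81 + 2697/(3 - 3*I*√3)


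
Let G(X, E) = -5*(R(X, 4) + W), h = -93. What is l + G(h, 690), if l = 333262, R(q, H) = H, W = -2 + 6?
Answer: 333222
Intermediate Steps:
W = 4
G(X, E) = -40 (G(X, E) = -5*(4 + 4) = -5*8 = -40)
l + G(h, 690) = 333262 - 40 = 333222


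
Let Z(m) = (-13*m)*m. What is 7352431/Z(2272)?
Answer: -7352431/67105792 ≈ -0.10956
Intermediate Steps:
Z(m) = -13*m**2
7352431/Z(2272) = 7352431/((-13*2272**2)) = 7352431/((-13*5161984)) = 7352431/(-67105792) = 7352431*(-1/67105792) = -7352431/67105792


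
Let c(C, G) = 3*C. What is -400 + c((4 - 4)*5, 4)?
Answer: -400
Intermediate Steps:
-400 + c((4 - 4)*5, 4) = -400 + 3*((4 - 4)*5) = -400 + 3*(0*5) = -400 + 3*0 = -400 + 0 = -400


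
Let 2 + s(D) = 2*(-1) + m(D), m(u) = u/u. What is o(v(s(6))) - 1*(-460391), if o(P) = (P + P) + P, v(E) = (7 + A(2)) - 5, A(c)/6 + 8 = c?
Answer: 460289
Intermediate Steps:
A(c) = -48 + 6*c
m(u) = 1
s(D) = -3 (s(D) = -2 + (2*(-1) + 1) = -2 + (-2 + 1) = -2 - 1 = -3)
v(E) = -34 (v(E) = (7 + (-48 + 6*2)) - 5 = (7 + (-48 + 12)) - 5 = (7 - 36) - 5 = -29 - 5 = -34)
o(P) = 3*P (o(P) = 2*P + P = 3*P)
o(v(s(6))) - 1*(-460391) = 3*(-34) - 1*(-460391) = -102 + 460391 = 460289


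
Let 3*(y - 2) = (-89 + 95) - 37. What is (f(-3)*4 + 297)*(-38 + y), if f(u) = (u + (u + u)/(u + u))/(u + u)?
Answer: -124405/9 ≈ -13823.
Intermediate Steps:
y = -25/3 (y = 2 + ((-89 + 95) - 37)/3 = 2 + (6 - 37)/3 = 2 + (⅓)*(-31) = 2 - 31/3 = -25/3 ≈ -8.3333)
f(u) = (1 + u)/(2*u) (f(u) = (u + (2*u)/((2*u)))/((2*u)) = (u + (2*u)*(1/(2*u)))*(1/(2*u)) = (u + 1)*(1/(2*u)) = (1 + u)*(1/(2*u)) = (1 + u)/(2*u))
(f(-3)*4 + 297)*(-38 + y) = (((½)*(1 - 3)/(-3))*4 + 297)*(-38 - 25/3) = (((½)*(-⅓)*(-2))*4 + 297)*(-139/3) = ((⅓)*4 + 297)*(-139/3) = (4/3 + 297)*(-139/3) = (895/3)*(-139/3) = -124405/9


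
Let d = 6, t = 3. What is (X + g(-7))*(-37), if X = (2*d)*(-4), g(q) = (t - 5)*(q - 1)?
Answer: 1184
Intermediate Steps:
g(q) = 2 - 2*q (g(q) = (3 - 5)*(q - 1) = -2*(-1 + q) = 2 - 2*q)
X = -48 (X = (2*6)*(-4) = 12*(-4) = -48)
(X + g(-7))*(-37) = (-48 + (2 - 2*(-7)))*(-37) = (-48 + (2 + 14))*(-37) = (-48 + 16)*(-37) = -32*(-37) = 1184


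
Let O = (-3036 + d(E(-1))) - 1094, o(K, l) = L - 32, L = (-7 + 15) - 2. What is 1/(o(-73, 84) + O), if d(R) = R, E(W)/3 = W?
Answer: -1/4159 ≈ -0.00024044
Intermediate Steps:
E(W) = 3*W
L = 6 (L = 8 - 2 = 6)
o(K, l) = -26 (o(K, l) = 6 - 32 = -26)
O = -4133 (O = (-3036 + 3*(-1)) - 1094 = (-3036 - 3) - 1094 = -3039 - 1094 = -4133)
1/(o(-73, 84) + O) = 1/(-26 - 4133) = 1/(-4159) = -1/4159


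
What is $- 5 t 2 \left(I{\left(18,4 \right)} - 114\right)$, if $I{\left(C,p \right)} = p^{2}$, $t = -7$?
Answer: $-6860$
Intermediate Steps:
$- 5 t 2 \left(I{\left(18,4 \right)} - 114\right) = \left(-5\right) \left(-7\right) 2 \left(4^{2} - 114\right) = 35 \cdot 2 \left(16 - 114\right) = 70 \left(-98\right) = -6860$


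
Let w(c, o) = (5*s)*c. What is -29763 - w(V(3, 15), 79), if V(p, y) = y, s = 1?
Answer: -29838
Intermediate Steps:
w(c, o) = 5*c (w(c, o) = (5*1)*c = 5*c)
-29763 - w(V(3, 15), 79) = -29763 - 5*15 = -29763 - 1*75 = -29763 - 75 = -29838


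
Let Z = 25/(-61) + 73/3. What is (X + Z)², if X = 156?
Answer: 1084121476/33489 ≈ 32372.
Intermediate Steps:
Z = 4378/183 (Z = 25*(-1/61) + 73*(⅓) = -25/61 + 73/3 = 4378/183 ≈ 23.923)
(X + Z)² = (156 + 4378/183)² = (32926/183)² = 1084121476/33489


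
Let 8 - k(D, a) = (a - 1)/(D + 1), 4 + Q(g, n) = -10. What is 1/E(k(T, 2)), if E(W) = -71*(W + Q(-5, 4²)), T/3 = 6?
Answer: 19/8165 ≈ 0.0023270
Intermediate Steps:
T = 18 (T = 3*6 = 18)
Q(g, n) = -14 (Q(g, n) = -4 - 10 = -14)
k(D, a) = 8 - (-1 + a)/(1 + D) (k(D, a) = 8 - (a - 1)/(D + 1) = 8 - (-1 + a)/(1 + D))
E(W) = 994 - 71*W (E(W) = -71*(W - 14) = -71*(-14 + W) = 994 - 71*W)
1/E(k(T, 2)) = 1/(994 - 71*(9 - 1*2 + 8*18)/(1 + 18)) = 1/(994 - 71*(9 - 2 + 144)/19) = 1/(994 - 71*151/19) = 1/(994 - 10721/19) = 1/(8165/19) = 19/8165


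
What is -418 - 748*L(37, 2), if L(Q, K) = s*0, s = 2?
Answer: -418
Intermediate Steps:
L(Q, K) = 0 (L(Q, K) = 2*0 = 0)
-418 - 748*L(37, 2) = -418 - 748*0 = -418 + 0 = -418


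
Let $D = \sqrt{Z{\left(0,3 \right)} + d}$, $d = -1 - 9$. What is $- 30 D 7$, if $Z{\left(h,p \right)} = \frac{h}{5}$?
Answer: $- 210 i \sqrt{10} \approx - 664.08 i$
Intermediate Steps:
$Z{\left(h,p \right)} = \frac{h}{5}$ ($Z{\left(h,p \right)} = h \frac{1}{5} = \frac{h}{5}$)
$d = -10$ ($d = -1 - 9 = -10$)
$D = i \sqrt{10}$ ($D = \sqrt{\frac{1}{5} \cdot 0 - 10} = \sqrt{0 - 10} = \sqrt{-10} = i \sqrt{10} \approx 3.1623 i$)
$- 30 D 7 = - 30 i \sqrt{10} \cdot 7 = - 210 i \sqrt{10}$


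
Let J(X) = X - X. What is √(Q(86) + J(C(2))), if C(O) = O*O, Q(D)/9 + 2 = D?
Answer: 6*√21 ≈ 27.495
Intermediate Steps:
Q(D) = -18 + 9*D
C(O) = O²
J(X) = 0
√(Q(86) + J(C(2))) = √((-18 + 9*86) + 0) = √((-18 + 774) + 0) = √(756 + 0) = √756 = 6*√21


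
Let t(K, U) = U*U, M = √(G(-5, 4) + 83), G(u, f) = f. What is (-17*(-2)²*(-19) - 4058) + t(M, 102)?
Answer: 7638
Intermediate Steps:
M = √87 (M = √(4 + 83) = √87 ≈ 9.3274)
t(K, U) = U²
(-17*(-2)²*(-19) - 4058) + t(M, 102) = (-17*(-2)²*(-19) - 4058) + 102² = (-17*4*(-19) - 4058) + 10404 = (-68*(-19) - 4058) + 10404 = (1292 - 4058) + 10404 = -2766 + 10404 = 7638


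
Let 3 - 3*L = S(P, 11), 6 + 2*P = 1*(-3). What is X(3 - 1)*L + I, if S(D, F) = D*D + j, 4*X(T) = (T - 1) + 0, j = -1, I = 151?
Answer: 7183/48 ≈ 149.65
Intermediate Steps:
P = -9/2 (P = -3 + (1*(-3))/2 = -3 + (½)*(-3) = -3 - 3/2 = -9/2 ≈ -4.5000)
X(T) = -¼ + T/4 (X(T) = ((T - 1) + 0)/4 = ((-1 + T) + 0)/4 = (-1 + T)/4 = -¼ + T/4)
S(D, F) = -1 + D² (S(D, F) = D*D - 1 = D² - 1 = -1 + D²)
L = -65/12 (L = 1 - (-1 + (-9/2)²)/3 = 1 - (-1 + 81/4)/3 = 1 - ⅓*77/4 = 1 - 77/12 = -65/12 ≈ -5.4167)
X(3 - 1)*L + I = (-¼ + (3 - 1)/4)*(-65/12) + 151 = (-¼ + (¼)*2)*(-65/12) + 151 = (-¼ + ½)*(-65/12) + 151 = (¼)*(-65/12) + 151 = -65/48 + 151 = 7183/48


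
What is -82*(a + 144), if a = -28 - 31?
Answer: -6970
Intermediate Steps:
a = -59
-82*(a + 144) = -82*(-59 + 144) = -82*85 = -6970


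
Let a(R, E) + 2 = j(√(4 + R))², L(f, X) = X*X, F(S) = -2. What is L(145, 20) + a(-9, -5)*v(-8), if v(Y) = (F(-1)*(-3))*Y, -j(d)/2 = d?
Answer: 1456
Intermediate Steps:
L(f, X) = X²
j(d) = -2*d
v(Y) = 6*Y (v(Y) = (-2*(-3))*Y = 6*Y)
a(R, E) = 14 + 4*R (a(R, E) = -2 + (-2*√(4 + R))² = -2 + (16 + 4*R) = 14 + 4*R)
L(145, 20) + a(-9, -5)*v(-8) = 20² + (14 + 4*(-9))*(6*(-8)) = 400 + (14 - 36)*(-48) = 400 - 22*(-48) = 400 + 1056 = 1456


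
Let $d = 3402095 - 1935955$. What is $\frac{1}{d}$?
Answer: $\frac{1}{1466140} \approx 6.8206 \cdot 10^{-7}$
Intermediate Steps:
$d = 1466140$ ($d = 3402095 - 1935955 = 1466140$)
$\frac{1}{d} = \frac{1}{1466140}$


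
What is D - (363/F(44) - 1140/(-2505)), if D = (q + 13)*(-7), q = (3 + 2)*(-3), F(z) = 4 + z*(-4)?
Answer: 449685/28724 ≈ 15.655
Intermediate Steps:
F(z) = 4 - 4*z
q = -15 (q = 5*(-3) = -15)
D = 14 (D = (-15 + 13)*(-7) = -2*(-7) = 14)
D - (363/F(44) - 1140/(-2505)) = 14 - (363/(4 - 4*44) - 1140/(-2505)) = 14 - (363/(4 - 176) - 1140*(-1/2505)) = 14 - (363/(-172) + 76/167) = 14 - (363*(-1/172) + 76/167) = 14 - (-363/172 + 76/167) = 14 - 1*(-47549/28724) = 14 + 47549/28724 = 449685/28724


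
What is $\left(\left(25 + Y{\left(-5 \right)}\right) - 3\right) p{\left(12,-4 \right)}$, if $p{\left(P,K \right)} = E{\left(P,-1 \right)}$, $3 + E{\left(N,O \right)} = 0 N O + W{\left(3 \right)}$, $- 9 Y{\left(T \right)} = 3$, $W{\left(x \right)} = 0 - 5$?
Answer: $- \frac{520}{3} \approx -173.33$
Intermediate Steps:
$W{\left(x \right)} = -5$ ($W{\left(x \right)} = 0 - 5 = -5$)
$Y{\left(T \right)} = - \frac{1}{3}$ ($Y{\left(T \right)} = \left(- \frac{1}{9}\right) 3 = - \frac{1}{3}$)
$E{\left(N,O \right)} = -8$ ($E{\left(N,O \right)} = -3 + \left(0 N O - 5\right) = -3 - \left(5 + 0 O\right) = -3 + \left(0 - 5\right) = -3 - 5 = -8$)
$p{\left(P,K \right)} = -8$
$\left(\left(25 + Y{\left(-5 \right)}\right) - 3\right) p{\left(12,-4 \right)} = \left(\left(25 - \frac{1}{3}\right) - 3\right) \left(-8\right) = \left(\frac{74}{3} - 3\right) \left(-8\right) = \frac{65}{3} \left(-8\right) = - \frac{520}{3}$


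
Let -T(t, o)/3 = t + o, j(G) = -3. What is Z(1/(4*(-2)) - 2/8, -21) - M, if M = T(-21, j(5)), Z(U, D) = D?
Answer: -93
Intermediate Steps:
T(t, o) = -3*o - 3*t (T(t, o) = -3*(t + o) = -3*(o + t) = -3*o - 3*t)
M = 72 (M = -3*(-3) - 3*(-21) = 9 + 63 = 72)
Z(1/(4*(-2)) - 2/8, -21) - M = -21 - 1*72 = -21 - 72 = -93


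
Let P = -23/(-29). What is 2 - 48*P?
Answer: -1046/29 ≈ -36.069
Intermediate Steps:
P = 23/29 (P = -23*(-1/29) = 23/29 ≈ 0.79310)
2 - 48*P = 2 - 48*23/29 = 2 - 1104/29 = -1046/29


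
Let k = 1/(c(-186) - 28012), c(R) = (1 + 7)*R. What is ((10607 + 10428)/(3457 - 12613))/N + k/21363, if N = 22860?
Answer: -31563440723/314063145558000 ≈ -0.00010050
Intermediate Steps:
c(R) = 8*R
k = -1/29500 (k = 1/(8*(-186) - 28012) = 1/(-1488 - 28012) = 1/(-29500) = -1/29500 ≈ -3.3898e-5)
((10607 + 10428)/(3457 - 12613))/N + k/21363 = ((10607 + 10428)/(3457 - 12613))/22860 - 1/29500/21363 = (21035/(-9156))*(1/22860) - 1/29500*1/21363 = (21035*(-1/9156))*(1/22860) - 1/630208500 = -3005/1308*1/22860 - 1/630208500 = -601/5980176 - 1/630208500 = -31563440723/314063145558000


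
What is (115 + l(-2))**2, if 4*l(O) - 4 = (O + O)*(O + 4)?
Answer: 12996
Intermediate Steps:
l(O) = 1 + O*(4 + O)/2 (l(O) = 1 + ((O + O)*(O + 4))/4 = 1 + ((2*O)*(4 + O))/4 = 1 + (2*O*(4 + O))/4 = 1 + O*(4 + O)/2)
(115 + l(-2))**2 = (115 + (1 + (1/2)*(-2)**2 + 2*(-2)))**2 = (115 + (1 + (1/2)*4 - 4))**2 = (115 + (1 + 2 - 4))**2 = (115 - 1)**2 = 114**2 = 12996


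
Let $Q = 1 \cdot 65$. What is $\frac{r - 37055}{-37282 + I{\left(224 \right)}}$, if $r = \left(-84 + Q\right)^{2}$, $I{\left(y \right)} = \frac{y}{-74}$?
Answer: $\frac{96977}{98539} \approx 0.98415$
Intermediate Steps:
$I{\left(y \right)} = - \frac{y}{74}$ ($I{\left(y \right)} = y \left(- \frac{1}{74}\right) = - \frac{y}{74}$)
$Q = 65$
$r = 361$ ($r = \left(-84 + 65\right)^{2} = \left(-19\right)^{2} = 361$)
$\frac{r - 37055}{-37282 + I{\left(224 \right)}} = \frac{361 - 37055}{-37282 - \frac{112}{37}} = - \frac{36694}{-37282 - \frac{112}{37}} = - \frac{36694}{- \frac{1379546}{37}} = \left(-36694\right) \left(- \frac{37}{1379546}\right) = \frac{96977}{98539}$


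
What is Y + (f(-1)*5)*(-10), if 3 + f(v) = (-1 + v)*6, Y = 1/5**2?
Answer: 18751/25 ≈ 750.04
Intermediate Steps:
Y = 1/25 ≈ 0.040000
f(v) = -9 + 6*v (f(v) = -3 + (-1 + v)*6 = -3 + (-6 + 6*v) = -9 + 6*v)
Y + (f(-1)*5)*(-10) = 1/25 + ((-9 + 6*(-1))*5)*(-10) = 1/25 + ((-9 - 6)*5)*(-10) = 1/25 - 15*5*(-10) = 1/25 - 75*(-10) = 1/25 + 750 = 18751/25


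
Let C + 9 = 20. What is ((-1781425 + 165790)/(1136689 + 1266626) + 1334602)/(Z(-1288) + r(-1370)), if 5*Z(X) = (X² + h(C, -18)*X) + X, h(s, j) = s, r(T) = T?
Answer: 356385265555/87407925666 ≈ 4.0773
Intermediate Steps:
C = 11 (C = -9 + 20 = 11)
Z(X) = X²/5 + 12*X/5 (Z(X) = ((X² + 11*X) + X)/5 = (X² + 12*X)/5 = X²/5 + 12*X/5)
((-1781425 + 165790)/(1136689 + 1266626) + 1334602)/(Z(-1288) + r(-1370)) = ((-1781425 + 165790)/(1136689 + 1266626) + 1334602)/((⅕)*(-1288)*(12 - 1288) - 1370) = (-1615635/2403315 + 1334602)/((⅕)*(-1288)*(-1276) - 1370) = (-1615635*1/2403315 + 1334602)/(1643488/5 - 1370) = (-35903/53407 + 1334602)/(1636638/5) = (71277053111/53407)*(5/1636638) = 356385265555/87407925666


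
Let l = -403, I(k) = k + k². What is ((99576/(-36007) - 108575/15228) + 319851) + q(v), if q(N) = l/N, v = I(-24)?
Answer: 8067164703692929/25222471416 ≈ 3.1984e+5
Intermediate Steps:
v = 552 (v = -24*(1 - 24) = -24*(-23) = 552)
q(N) = -403/N
((99576/(-36007) - 108575/15228) + 319851) + q(v) = ((99576/(-36007) - 108575/15228) + 319851) - 403/552 = ((99576*(-1/36007) - 108575*1/15228) + 319851) - 403*1/552 = ((-99576/36007 - 108575/15228) + 319851) - 403/552 = (-5425803353/548314596 + 319851) - 403/552 = 175373546041843/548314596 - 403/552 = 8067164703692929/25222471416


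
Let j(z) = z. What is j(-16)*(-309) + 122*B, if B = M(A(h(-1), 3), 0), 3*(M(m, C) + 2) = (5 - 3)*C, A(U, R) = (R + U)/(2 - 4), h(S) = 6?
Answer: 4700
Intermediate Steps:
A(U, R) = -R/2 - U/2 (A(U, R) = (R + U)/(-2) = (R + U)*(-½) = -R/2 - U/2)
M(m, C) = -2 + 2*C/3 (M(m, C) = -2 + ((5 - 3)*C)/3 = -2 + (2*C)/3 = -2 + 2*C/3)
B = -2 (B = -2 + (⅔)*0 = -2 + 0 = -2)
j(-16)*(-309) + 122*B = -16*(-309) + 122*(-2) = 4944 - 244 = 4700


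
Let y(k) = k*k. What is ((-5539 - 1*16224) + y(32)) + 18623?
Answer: -2116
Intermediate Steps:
y(k) = k²
((-5539 - 1*16224) + y(32)) + 18623 = ((-5539 - 1*16224) + 32²) + 18623 = ((-5539 - 16224) + 1024) + 18623 = (-21763 + 1024) + 18623 = -20739 + 18623 = -2116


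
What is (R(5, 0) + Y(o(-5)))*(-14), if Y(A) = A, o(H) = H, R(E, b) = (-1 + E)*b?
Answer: 70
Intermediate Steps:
R(E, b) = b*(-1 + E)
(R(5, 0) + Y(o(-5)))*(-14) = (0*(-1 + 5) - 5)*(-14) = (0*4 - 5)*(-14) = (0 - 5)*(-14) = -5*(-14) = 70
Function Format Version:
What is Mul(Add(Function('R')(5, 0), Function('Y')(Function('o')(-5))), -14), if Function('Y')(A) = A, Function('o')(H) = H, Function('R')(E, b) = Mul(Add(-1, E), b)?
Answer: 70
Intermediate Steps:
Function('R')(E, b) = Mul(b, Add(-1, E))
Mul(Add(Function('R')(5, 0), Function('Y')(Function('o')(-5))), -14) = Mul(Add(Mul(0, Add(-1, 5)), -5), -14) = Mul(Add(Mul(0, 4), -5), -14) = Mul(Add(0, -5), -14) = Mul(-5, -14) = 70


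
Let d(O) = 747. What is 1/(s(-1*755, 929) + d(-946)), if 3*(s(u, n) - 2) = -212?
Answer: 3/2035 ≈ 0.0014742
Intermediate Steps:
s(u, n) = -206/3 (s(u, n) = 2 + (1/3)*(-212) = 2 - 212/3 = -206/3)
1/(s(-1*755, 929) + d(-946)) = 1/(-206/3 + 747) = 1/(2035/3) = 3/2035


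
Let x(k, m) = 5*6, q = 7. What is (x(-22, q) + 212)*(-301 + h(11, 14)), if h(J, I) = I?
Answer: -69454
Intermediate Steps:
x(k, m) = 30
(x(-22, q) + 212)*(-301 + h(11, 14)) = (30 + 212)*(-301 + 14) = 242*(-287) = -69454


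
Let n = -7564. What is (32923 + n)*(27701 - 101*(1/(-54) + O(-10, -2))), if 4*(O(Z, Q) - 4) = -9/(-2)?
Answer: 49636125889/72 ≈ 6.8939e+8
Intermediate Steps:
O(Z, Q) = 41/8 (O(Z, Q) = 4 + (-9/(-2))/4 = 4 + (-9*(-1/2))/4 = 4 + (1/4)*(9/2) = 4 + 9/8 = 41/8)
(32923 + n)*(27701 - 101*(1/(-54) + O(-10, -2))) = (32923 - 7564)*(27701 - 101*(1/(-54) + 41/8)) = 25359*(27701 - 101*(-1/54 + 41/8)) = 25359*(27701 - 101*1103/216) = 25359*(27701 - 111403/216) = 25359*(5872013/216) = 49636125889/72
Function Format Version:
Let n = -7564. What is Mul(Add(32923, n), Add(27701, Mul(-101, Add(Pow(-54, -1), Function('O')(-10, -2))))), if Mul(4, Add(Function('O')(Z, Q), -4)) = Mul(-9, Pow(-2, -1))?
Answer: Rational(49636125889, 72) ≈ 6.8939e+8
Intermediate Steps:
Function('O')(Z, Q) = Rational(41, 8) (Function('O')(Z, Q) = Add(4, Mul(Rational(1, 4), Mul(-9, Pow(-2, -1)))) = Add(4, Mul(Rational(1, 4), Mul(-9, Rational(-1, 2)))) = Add(4, Mul(Rational(1, 4), Rational(9, 2))) = Add(4, Rational(9, 8)) = Rational(41, 8))
Mul(Add(32923, n), Add(27701, Mul(-101, Add(Pow(-54, -1), Function('O')(-10, -2))))) = Mul(Add(32923, -7564), Add(27701, Mul(-101, Add(Pow(-54, -1), Rational(41, 8))))) = Mul(25359, Add(27701, Mul(-101, Add(Rational(-1, 54), Rational(41, 8))))) = Mul(25359, Add(27701, Mul(-101, Rational(1103, 216)))) = Mul(25359, Add(27701, Rational(-111403, 216))) = Mul(25359, Rational(5872013, 216)) = Rational(49636125889, 72)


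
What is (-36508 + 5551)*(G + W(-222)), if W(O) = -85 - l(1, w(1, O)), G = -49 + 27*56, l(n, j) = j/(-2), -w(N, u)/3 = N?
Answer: -85224621/2 ≈ -4.2612e+7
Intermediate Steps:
w(N, u) = -3*N
l(n, j) = -j/2 (l(n, j) = j*(-1/2) = -j/2)
G = 1463 (G = -49 + 1512 = 1463)
W(O) = -173/2 (W(O) = -85 - (-1)*(-3*1)/2 = -85 - (-1)*(-3)/2 = -85 - 1*3/2 = -85 - 3/2 = -173/2)
(-36508 + 5551)*(G + W(-222)) = (-36508 + 5551)*(1463 - 173/2) = -30957*2753/2 = -85224621/2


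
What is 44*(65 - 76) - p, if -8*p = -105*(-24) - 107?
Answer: -1459/8 ≈ -182.38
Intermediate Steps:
p = -2413/8 (p = -(-105*(-24) - 107)/8 = -(2520 - 107)/8 = -⅛*2413 = -2413/8 ≈ -301.63)
44*(65 - 76) - p = 44*(65 - 76) - 1*(-2413/8) = 44*(-11) + 2413/8 = -484 + 2413/8 = -1459/8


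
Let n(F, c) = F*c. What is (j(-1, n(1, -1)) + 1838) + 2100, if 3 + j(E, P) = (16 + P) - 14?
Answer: 3936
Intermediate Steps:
j(E, P) = -1 + P (j(E, P) = -3 + ((16 + P) - 14) = -3 + (2 + P) = -1 + P)
(j(-1, n(1, -1)) + 1838) + 2100 = ((-1 + 1*(-1)) + 1838) + 2100 = ((-1 - 1) + 1838) + 2100 = (-2 + 1838) + 2100 = 1836 + 2100 = 3936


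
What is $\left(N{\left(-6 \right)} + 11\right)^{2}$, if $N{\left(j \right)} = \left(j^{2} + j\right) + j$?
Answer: $1225$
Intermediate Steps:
$N{\left(j \right)} = j^{2} + 2 j$ ($N{\left(j \right)} = \left(j + j^{2}\right) + j = j^{2} + 2 j$)
$\left(N{\left(-6 \right)} + 11\right)^{2} = \left(- 6 \left(2 - 6\right) + 11\right)^{2} = \left(\left(-6\right) \left(-4\right) + 11\right)^{2} = \left(24 + 11\right)^{2} = 35^{2} = 1225$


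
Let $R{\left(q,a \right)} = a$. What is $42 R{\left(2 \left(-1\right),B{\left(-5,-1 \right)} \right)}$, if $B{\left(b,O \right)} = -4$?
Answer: $-168$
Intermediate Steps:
$42 R{\left(2 \left(-1\right),B{\left(-5,-1 \right)} \right)} = 42 \left(-4\right) = -168$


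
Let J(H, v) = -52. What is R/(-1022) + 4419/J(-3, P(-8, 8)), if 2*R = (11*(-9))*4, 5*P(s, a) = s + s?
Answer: -2252961/26572 ≈ -84.787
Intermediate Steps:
P(s, a) = 2*s/5 (P(s, a) = (s + s)/5 = (2*s)/5 = 2*s/5)
R = -198 (R = ((11*(-9))*4)/2 = (-99*4)/2 = (½)*(-396) = -198)
R/(-1022) + 4419/J(-3, P(-8, 8)) = -198/(-1022) + 4419/(-52) = -198*(-1/1022) + 4419*(-1/52) = 99/511 - 4419/52 = -2252961/26572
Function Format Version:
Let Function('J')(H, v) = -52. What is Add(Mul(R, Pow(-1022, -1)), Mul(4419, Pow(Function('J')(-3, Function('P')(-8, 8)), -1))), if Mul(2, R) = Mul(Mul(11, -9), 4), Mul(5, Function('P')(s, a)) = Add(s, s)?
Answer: Rational(-2252961, 26572) ≈ -84.787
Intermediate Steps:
Function('P')(s, a) = Mul(Rational(2, 5), s) (Function('P')(s, a) = Mul(Rational(1, 5), Add(s, s)) = Mul(Rational(1, 5), Mul(2, s)) = Mul(Rational(2, 5), s))
R = -198 (R = Mul(Rational(1, 2), Mul(Mul(11, -9), 4)) = Mul(Rational(1, 2), Mul(-99, 4)) = Mul(Rational(1, 2), -396) = -198)
Add(Mul(R, Pow(-1022, -1)), Mul(4419, Pow(Function('J')(-3, Function('P')(-8, 8)), -1))) = Add(Mul(-198, Pow(-1022, -1)), Mul(4419, Pow(-52, -1))) = Add(Mul(-198, Rational(-1, 1022)), Mul(4419, Rational(-1, 52))) = Add(Rational(99, 511), Rational(-4419, 52)) = Rational(-2252961, 26572)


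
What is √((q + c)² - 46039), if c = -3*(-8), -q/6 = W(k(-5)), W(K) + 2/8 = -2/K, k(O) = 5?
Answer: I*√4526059/10 ≈ 212.75*I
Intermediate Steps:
W(K) = -¼ - 2/K
q = 39/10 (q = -3*(-8 - 1*5)/(2*5) = -3*(-8 - 5)/(2*5) = -3*(-13)/(2*5) = -6*(-13/20) = 39/10 ≈ 3.9000)
c = 24
√((q + c)² - 46039) = √((39/10 + 24)² - 46039) = √((279/10)² - 46039) = √(77841/100 - 46039) = √(-4526059/100) = I*√4526059/10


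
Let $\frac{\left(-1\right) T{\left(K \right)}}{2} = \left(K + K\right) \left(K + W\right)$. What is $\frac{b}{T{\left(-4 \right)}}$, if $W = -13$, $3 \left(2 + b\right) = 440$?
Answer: $- \frac{217}{408} \approx -0.53186$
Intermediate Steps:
$b = \frac{434}{3}$ ($b = -2 + \frac{1}{3} \cdot 440 = -2 + \frac{440}{3} = \frac{434}{3} \approx 144.67$)
$T{\left(K \right)} = - 4 K \left(-13 + K\right)$ ($T{\left(K \right)} = - 2 \left(K + K\right) \left(K - 13\right) = - 2 \cdot 2 K \left(-13 + K\right) = - 4 K \left(-13 + K\right)$)
$\frac{b}{T{\left(-4 \right)}} = \frac{434}{3 \cdot 4 \left(-4\right) \left(13 - -4\right)} = \frac{434}{3 \cdot 4 \left(-4\right) \left(13 + 4\right)} = \frac{434}{3 \cdot 4 \left(-4\right) 17} = \frac{434}{3 \left(-272\right)} = \frac{434}{3} \left(- \frac{1}{272}\right) = - \frac{217}{408}$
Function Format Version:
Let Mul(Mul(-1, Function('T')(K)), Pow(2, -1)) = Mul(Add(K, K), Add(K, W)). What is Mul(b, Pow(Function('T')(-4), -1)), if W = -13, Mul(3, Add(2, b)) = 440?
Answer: Rational(-217, 408) ≈ -0.53186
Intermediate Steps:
b = Rational(434, 3) (b = Add(-2, Mul(Rational(1, 3), 440)) = Add(-2, Rational(440, 3)) = Rational(434, 3) ≈ 144.67)
Function('T')(K) = Mul(-4, K, Add(-13, K)) (Function('T')(K) = Mul(-2, Mul(Add(K, K), Add(K, -13))) = Mul(-2, Mul(Mul(2, K), Add(-13, K))) = Mul(-2, Mul(2, K, Add(-13, K))) = Mul(-4, K, Add(-13, K)))
Mul(b, Pow(Function('T')(-4), -1)) = Mul(Rational(434, 3), Pow(Mul(4, -4, Add(13, Mul(-1, -4))), -1)) = Mul(Rational(434, 3), Pow(Mul(4, -4, Add(13, 4)), -1)) = Mul(Rational(434, 3), Pow(Mul(4, -4, 17), -1)) = Mul(Rational(434, 3), Pow(-272, -1)) = Mul(Rational(434, 3), Rational(-1, 272)) = Rational(-217, 408)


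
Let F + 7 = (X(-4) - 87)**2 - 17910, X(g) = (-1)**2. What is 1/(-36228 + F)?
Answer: -1/46749 ≈ -2.1391e-5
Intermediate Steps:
X(g) = 1
F = -10521 (F = -7 + ((1 - 87)**2 - 17910) = -7 + ((-86)**2 - 17910) = -7 + (7396 - 17910) = -7 - 10514 = -10521)
1/(-36228 + F) = 1/(-36228 - 10521) = 1/(-46749) = -1/46749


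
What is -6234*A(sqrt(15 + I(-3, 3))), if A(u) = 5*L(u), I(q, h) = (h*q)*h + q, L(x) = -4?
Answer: 124680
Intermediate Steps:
I(q, h) = q + q*h**2 (I(q, h) = q*h**2 + q = q + q*h**2)
A(u) = -20 (A(u) = 5*(-4) = -20)
-6234*A(sqrt(15 + I(-3, 3))) = -6234*(-20) = 124680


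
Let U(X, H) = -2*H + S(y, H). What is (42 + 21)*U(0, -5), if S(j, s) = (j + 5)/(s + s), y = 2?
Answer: 5859/10 ≈ 585.90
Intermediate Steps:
S(j, s) = (5 + j)/(2*s) (S(j, s) = (5 + j)/((2*s)) = (5 + j)*(1/(2*s)) = (5 + j)/(2*s))
U(X, H) = -2*H + 7/(2*H) (U(X, H) = -2*H + (5 + 2)/(2*H) = -2*H + (½)*7/H = -2*H + 7/(2*H))
(42 + 21)*U(0, -5) = (42 + 21)*(-2*(-5) + (7/2)/(-5)) = 63*(10 + (7/2)*(-⅕)) = 63*(10 - 7/10) = 63*(93/10) = 5859/10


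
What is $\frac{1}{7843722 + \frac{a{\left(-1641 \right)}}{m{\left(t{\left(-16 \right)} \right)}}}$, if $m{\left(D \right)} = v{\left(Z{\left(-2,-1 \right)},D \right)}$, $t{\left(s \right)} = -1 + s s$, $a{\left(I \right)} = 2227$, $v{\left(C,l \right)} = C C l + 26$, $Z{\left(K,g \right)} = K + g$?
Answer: $\frac{2321}{18205280989} \approx 1.2749 \cdot 10^{-7}$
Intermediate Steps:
$v{\left(C,l \right)} = 26 + l C^{2}$ ($v{\left(C,l \right)} = C^{2} l + 26 = l C^{2} + 26 = 26 + l C^{2}$)
$t{\left(s \right)} = -1 + s^{2}$
$m{\left(D \right)} = 26 + 9 D$ ($m{\left(D \right)} = 26 + D \left(-2 - 1\right)^{2} = 26 + D \left(-3\right)^{2} = 26 + D 9 = 26 + 9 D$)
$\frac{1}{7843722 + \frac{a{\left(-1641 \right)}}{m{\left(t{\left(-16 \right)} \right)}}} = \frac{1}{7843722 + \frac{2227}{26 + 9 \left(-1 + \left(-16\right)^{2}\right)}} = \frac{1}{7843722 + \frac{2227}{26 + 9 \left(-1 + 256\right)}} = \frac{1}{7843722 + \frac{2227}{26 + 9 \cdot 255}} = \frac{1}{7843722 + \frac{2227}{26 + 2295}} = \frac{1}{7843722 + \frac{2227}{2321}} = \frac{1}{\frac{18205280989}{2321}} = \frac{2321}{18205280989}$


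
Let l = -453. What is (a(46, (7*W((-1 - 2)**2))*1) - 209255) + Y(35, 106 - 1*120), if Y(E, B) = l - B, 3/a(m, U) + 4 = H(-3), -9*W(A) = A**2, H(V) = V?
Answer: -1467861/7 ≈ -2.0969e+5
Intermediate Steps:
W(A) = -A**2/9
a(m, U) = -3/7 (a(m, U) = 3/(-4 - 3) = 3/(-7) = 3*(-1/7) = -3/7)
Y(E, B) = -453 - B
(a(46, (7*W((-1 - 2)**2))*1) - 209255) + Y(35, 106 - 1*120) = (-3/7 - 209255) + (-453 - (106 - 1*120)) = -1464788/7 + (-453 - (106 - 120)) = -1464788/7 + (-453 - 1*(-14)) = -1464788/7 + (-453 + 14) = -1464788/7 - 439 = -1467861/7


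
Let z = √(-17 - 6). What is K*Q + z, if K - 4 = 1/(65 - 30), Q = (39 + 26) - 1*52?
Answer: 1833/35 + I*√23 ≈ 52.371 + 4.7958*I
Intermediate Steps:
Q = 13 (Q = 65 - 52 = 13)
K = 141/35 (K = 4 + 1/(65 - 30) = 4 + 1/35 = 141/35 ≈ 4.0286)
z = I*√23 (z = √(-23) = I*√23 ≈ 4.7958*I)
K*Q + z = (141/35)*13 + I*√23 = 1833/35 + I*√23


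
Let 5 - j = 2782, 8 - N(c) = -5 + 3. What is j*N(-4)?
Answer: -27770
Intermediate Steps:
N(c) = 10 (N(c) = 8 - (-5 + 3) = 8 - 1*(-2) = 8 + 2 = 10)
j = -2777 (j = 5 - 1*2782 = 5 - 2782 = -2777)
j*N(-4) = -2777*10 = -27770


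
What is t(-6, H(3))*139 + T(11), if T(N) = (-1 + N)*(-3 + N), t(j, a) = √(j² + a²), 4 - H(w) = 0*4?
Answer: 80 + 278*√13 ≈ 1082.3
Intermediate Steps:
H(w) = 4 (H(w) = 4 - 0*4 = 4 - 1*0 = 4 + 0 = 4)
t(j, a) = √(a² + j²)
t(-6, H(3))*139 + T(11) = √(4² + (-6)²)*139 + (3 + 11² - 4*11) = √(16 + 36)*139 + (3 + 121 - 44) = √52*139 + 80 = (2*√13)*139 + 80 = 278*√13 + 80 = 80 + 278*√13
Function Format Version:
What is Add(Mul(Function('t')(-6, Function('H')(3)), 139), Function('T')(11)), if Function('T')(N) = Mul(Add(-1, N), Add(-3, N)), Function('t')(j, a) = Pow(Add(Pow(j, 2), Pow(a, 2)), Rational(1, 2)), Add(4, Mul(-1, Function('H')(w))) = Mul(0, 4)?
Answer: Add(80, Mul(278, Pow(13, Rational(1, 2)))) ≈ 1082.3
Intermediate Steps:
Function('H')(w) = 4 (Function('H')(w) = Add(4, Mul(-1, Mul(0, 4))) = Add(4, Mul(-1, 0)) = Add(4, 0) = 4)
Function('t')(j, a) = Pow(Add(Pow(a, 2), Pow(j, 2)), Rational(1, 2))
Add(Mul(Function('t')(-6, Function('H')(3)), 139), Function('T')(11)) = Add(Mul(Pow(Add(Pow(4, 2), Pow(-6, 2)), Rational(1, 2)), 139), Add(3, Pow(11, 2), Mul(-4, 11))) = Add(Mul(Pow(Add(16, 36), Rational(1, 2)), 139), Add(3, 121, -44)) = Add(Mul(Pow(52, Rational(1, 2)), 139), 80) = Add(Mul(Mul(2, Pow(13, Rational(1, 2))), 139), 80) = Add(Mul(278, Pow(13, Rational(1, 2))), 80) = Add(80, Mul(278, Pow(13, Rational(1, 2))))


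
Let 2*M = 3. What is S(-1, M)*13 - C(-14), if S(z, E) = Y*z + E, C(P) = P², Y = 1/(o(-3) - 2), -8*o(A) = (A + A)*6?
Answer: -1817/10 ≈ -181.70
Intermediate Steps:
o(A) = -3*A/2 (o(A) = -(A + A)*6/8 = -2*A*6/8 = -3*A/2)
Y = ⅖ (Y = 1/(-3/2*(-3) - 2) = 1/(9/2 - 2) = 1/(5/2) = ⅖ ≈ 0.40000)
M = 3/2 (M = (½)*3 = 3/2 ≈ 1.5000)
S(z, E) = E + 2*z/5 (S(z, E) = 2*z/5 + E = E + 2*z/5)
S(-1, M)*13 - C(-14) = (3/2 + (⅖)*(-1))*13 - 1*(-14)² = (3/2 - ⅖)*13 - 1*196 = (11/10)*13 - 196 = 143/10 - 196 = -1817/10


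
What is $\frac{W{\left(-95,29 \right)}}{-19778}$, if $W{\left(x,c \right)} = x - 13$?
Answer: $\frac{54}{9889} \approx 0.0054606$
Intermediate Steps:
$W{\left(x,c \right)} = -13 + x$
$\frac{W{\left(-95,29 \right)}}{-19778} = \frac{-13 - 95}{-19778} = \left(-108\right) \left(- \frac{1}{19778}\right) = \frac{54}{9889}$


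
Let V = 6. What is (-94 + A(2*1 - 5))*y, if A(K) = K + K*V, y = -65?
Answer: 7475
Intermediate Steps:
A(K) = 7*K (A(K) = K + K*6 = K + 6*K = 7*K)
(-94 + A(2*1 - 5))*y = (-94 + 7*(2*1 - 5))*(-65) = (-94 + 7*(2 - 5))*(-65) = (-94 + 7*(-3))*(-65) = (-94 - 21)*(-65) = -115*(-65) = 7475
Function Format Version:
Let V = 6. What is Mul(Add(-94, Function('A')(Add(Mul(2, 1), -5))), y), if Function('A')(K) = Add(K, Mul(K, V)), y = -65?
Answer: 7475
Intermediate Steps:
Function('A')(K) = Mul(7, K) (Function('A')(K) = Add(K, Mul(K, 6)) = Add(K, Mul(6, K)) = Mul(7, K))
Mul(Add(-94, Function('A')(Add(Mul(2, 1), -5))), y) = Mul(Add(-94, Mul(7, Add(Mul(2, 1), -5))), -65) = Mul(Add(-94, Mul(7, Add(2, -5))), -65) = Mul(Add(-94, Mul(7, -3)), -65) = Mul(Add(-94, -21), -65) = Mul(-115, -65) = 7475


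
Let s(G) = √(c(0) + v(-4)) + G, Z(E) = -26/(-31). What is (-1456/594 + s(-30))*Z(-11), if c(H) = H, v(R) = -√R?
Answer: -242866/9207 - 26*I/31 ≈ -26.378 - 0.83871*I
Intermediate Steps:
Z(E) = 26/31 (Z(E) = -26*(-1/31) = 26/31)
s(G) = 1 + G - I (s(G) = √(0 - √(-4)) + G = √(0 - 2*I) + G = √(-2*I) + G = (1 - I) + G = 1 + G - I)
(-1456/594 + s(-30))*Z(-11) = (-1456/594 + (1 - 30 - I))*(26/31) = (-1456*1/594 + (-29 - I))*(26/31) = (-728/297 + (-29 - I))*(26/31) = (-9341/297 - I)*(26/31) = -242866/9207 - 26*I/31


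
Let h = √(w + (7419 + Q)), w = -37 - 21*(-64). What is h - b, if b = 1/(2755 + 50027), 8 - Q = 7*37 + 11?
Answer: 4855943/52782 ≈ 92.000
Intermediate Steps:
Q = -262 (Q = 8 - (7*37 + 11) = 8 - (259 + 11) = 8 - 1*270 = 8 - 270 = -262)
w = 1307 (w = -37 + 1344 = 1307)
b = 1/52782 ≈ 1.8946e-5
h = 92 (h = √(1307 + (7419 - 262)) = √(1307 + 7157) = √8464 = 92)
h - b = 92 - 1*1/52782 = 92 - 1/52782 = 4855943/52782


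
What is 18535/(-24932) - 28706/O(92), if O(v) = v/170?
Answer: -1322503955/24932 ≈ -53044.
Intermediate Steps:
O(v) = v/170 (O(v) = v*(1/170) = v/170)
18535/(-24932) - 28706/O(92) = 18535/(-24932) - 28706/((1/170)*92) = 18535*(-1/24932) - 28706/46/85 = -18535/24932 - 28706*85/46 = -18535/24932 - 1220005/23 = -1322503955/24932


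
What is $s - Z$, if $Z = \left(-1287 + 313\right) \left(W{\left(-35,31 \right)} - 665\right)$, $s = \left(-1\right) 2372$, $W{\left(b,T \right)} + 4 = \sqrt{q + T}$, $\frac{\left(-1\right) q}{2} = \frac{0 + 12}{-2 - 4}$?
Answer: $-653978 + 974 \sqrt{35} \approx -6.4822 \cdot 10^{5}$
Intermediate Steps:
$q = 4$ ($q = - 2 \frac{0 + 12}{-2 - 4} = - 2 \frac{12}{-6} = - 2 \cdot 12 \left(- \frac{1}{6}\right) = \left(-2\right) \left(-2\right) = 4$)
$W{\left(b,T \right)} = -4 + \sqrt{4 + T}$
$s = -2372$
$Z = 651606 - 974 \sqrt{35}$ ($Z = \left(-1287 + 313\right) \left(\left(-4 + \sqrt{4 + 31}\right) - 665\right) = - 974 \left(\left(-4 + \sqrt{35}\right) - 665\right) = - 974 \left(-669 + \sqrt{35}\right) = 651606 - 974 \sqrt{35} \approx 6.4584 \cdot 10^{5}$)
$s - Z = -2372 - \left(651606 - 974 \sqrt{35}\right) = -653978 + 974 \sqrt{35}$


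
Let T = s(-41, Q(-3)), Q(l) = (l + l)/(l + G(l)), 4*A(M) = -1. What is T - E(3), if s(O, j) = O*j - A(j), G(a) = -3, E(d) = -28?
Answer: -51/4 ≈ -12.750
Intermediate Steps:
A(M) = -¼ (A(M) = (¼)*(-1) = -¼)
Q(l) = 2*l/(-3 + l) (Q(l) = (l + l)/(l - 3) = (2*l)/(-3 + l) = 2*l/(-3 + l))
s(O, j) = ¼ + O*j (s(O, j) = O*j - 1*(-¼) = O*j + ¼ = ¼ + O*j)
T = -163/4 (T = ¼ - 82*(-3)/(-3 - 3) = ¼ - 82*(-3)/(-6) = ¼ - 82*(-3)*(-1)/6 = ¼ - 41*1 = ¼ - 41 = -163/4 ≈ -40.750)
T - E(3) = -163/4 - 1*(-28) = -163/4 + 28 = -51/4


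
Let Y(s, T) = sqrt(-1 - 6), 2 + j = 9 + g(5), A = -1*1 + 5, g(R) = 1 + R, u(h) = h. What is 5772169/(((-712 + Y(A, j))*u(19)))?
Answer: -4109784328/9632069 - 5772169*I*sqrt(7)/9632069 ≈ -426.68 - 1.5855*I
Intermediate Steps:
A = 4 (A = -1 + 5 = 4)
j = 13 (j = -2 + (9 + (1 + 5)) = -2 + (9 + 6) = -2 + 15 = 13)
Y(s, T) = I*sqrt(7) (Y(s, T) = sqrt(-7) = I*sqrt(7))
5772169/(((-712 + Y(A, j))*u(19))) = 5772169/(((-712 + I*sqrt(7))*19)) = 5772169/(-13528 + 19*I*sqrt(7))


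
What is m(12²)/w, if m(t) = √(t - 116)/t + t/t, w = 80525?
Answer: 1/80525 + √7/5797800 ≈ 1.2875e-5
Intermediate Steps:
m(t) = 1 + √(-116 + t)/t (m(t) = √(-116 + t)/t + 1 = 1 + √(-116 + t)/t)
m(12²)/w = ((12² + √(-116 + 12²))/(12²))/80525 = ((144 + √(-116 + 144))/144)*(1/80525) = ((144 + √28)/144)*(1/80525) = ((144 + 2*√7)/144)*(1/80525) = (1 + √7/72)*(1/80525) = 1/80525 + √7/5797800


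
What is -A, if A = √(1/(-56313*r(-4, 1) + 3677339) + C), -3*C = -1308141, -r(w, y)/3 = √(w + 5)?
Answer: -√6450815852794974626/3846278 ≈ -660.34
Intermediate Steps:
r(w, y) = -3*√(5 + w) (r(w, y) = -3*√(w + 5) = -3*√(5 + w))
C = 436047 (C = -⅓*(-1308141) = 436047)
A = √6450815852794974626/3846278 (A = √(1/(-(-168939)*√(5 - 4) + 3677339) + 436047) = √(1/(-(-168939)*√1 + 3677339) + 436047) = √(1/(-(-168939) + 3677339) + 436047) = √(1/(-56313*(-3) + 3677339) + 436047) = √(1/(168939 + 3677339) + 436047) = √(1/3846278 + 436047) = √(1677157983067/3846278) = √6450815852794974626/3846278 ≈ 660.34)
-A = -√6450815852794974626/3846278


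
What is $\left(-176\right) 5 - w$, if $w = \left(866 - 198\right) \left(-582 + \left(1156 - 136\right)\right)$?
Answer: $-293464$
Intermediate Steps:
$w = 292584$ ($w = 668 \left(-582 + 1020\right) = 668 \cdot 438 = 292584$)
$\left(-176\right) 5 - w = \left(-176\right) 5 - 292584 = -880 - 292584 = -293464$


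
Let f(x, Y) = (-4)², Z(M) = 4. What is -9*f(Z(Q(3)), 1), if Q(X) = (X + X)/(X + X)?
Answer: -144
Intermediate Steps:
Q(X) = 1 (Q(X) = (2*X)/((2*X)) = (2*X)*(1/(2*X)) = 1)
f(x, Y) = 16
-9*f(Z(Q(3)), 1) = -9*16 = -144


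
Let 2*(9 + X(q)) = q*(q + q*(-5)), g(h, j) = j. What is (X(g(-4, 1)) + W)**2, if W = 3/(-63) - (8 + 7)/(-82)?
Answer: 350026681/2965284 ≈ 118.04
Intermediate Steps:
X(q) = -9 - 2*q**2 (X(q) = -9 + (q*(q + q*(-5)))/2 = -9 + (q*(q - 5*q))/2 = -9 + (q*(-4*q))/2 = -9 + (-4*q**2)/2 = -9 - 2*q**2)
W = 233/1722 (W = 3*(-1/63) - 1*15*(-1/82) = -1/21 - 15*(-1/82) = -1/21 + 15/82 = 233/1722 ≈ 0.13531)
(X(g(-4, 1)) + W)**2 = ((-9 - 2*1**2) + 233/1722)**2 = ((-9 - 2*1) + 233/1722)**2 = ((-9 - 2) + 233/1722)**2 = (-11 + 233/1722)**2 = (-18709/1722)**2 = 350026681/2965284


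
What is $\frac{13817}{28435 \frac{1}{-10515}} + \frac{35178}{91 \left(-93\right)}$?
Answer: $- \frac{6310531441}{1234079} \approx -5113.6$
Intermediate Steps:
$\frac{13817}{28435 \frac{1}{-10515}} + \frac{35178}{91 \left(-93\right)} = \frac{13817}{28435 \left(- \frac{1}{10515}\right)} + \frac{35178}{-8463} = \frac{13817}{- \frac{5687}{2103}} + 35178 \left(- \frac{1}{8463}\right) = 13817 \left(- \frac{2103}{5687}\right) - \frac{902}{217} = - \frac{29057151}{5687} - \frac{902}{217} = - \frac{6310531441}{1234079}$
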